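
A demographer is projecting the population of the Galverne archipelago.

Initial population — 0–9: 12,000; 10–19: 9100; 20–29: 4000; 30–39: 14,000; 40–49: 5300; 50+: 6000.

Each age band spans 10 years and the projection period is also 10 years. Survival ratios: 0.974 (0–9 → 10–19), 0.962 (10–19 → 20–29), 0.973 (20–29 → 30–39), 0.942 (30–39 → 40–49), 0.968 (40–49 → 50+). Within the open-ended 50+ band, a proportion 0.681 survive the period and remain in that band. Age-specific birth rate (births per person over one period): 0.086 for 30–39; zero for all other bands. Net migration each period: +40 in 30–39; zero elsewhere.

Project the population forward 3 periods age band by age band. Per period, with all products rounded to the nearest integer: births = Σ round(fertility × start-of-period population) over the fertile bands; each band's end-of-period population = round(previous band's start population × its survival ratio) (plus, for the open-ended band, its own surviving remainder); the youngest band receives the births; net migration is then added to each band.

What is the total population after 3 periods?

37788

(Bands numbered youngest = 1 to oldest = 6.)
Period 1:
Births: 14000 * 0.086 = 1204
Band 2: 12000 * 0.974 = 11688
Band 3: 9100 * 0.962 = 8754
Band 4: 4000 * 0.973 = 3892
Band 5: 14000 * 0.942 = 13188
Band 6: 5300 * 0.968 + 6000 * 0.681 = 5130 + 4086 = 9216
Net migration: Band 4 + 40 → 3932
End of period: [1204, 11688, 8754, 3932, 13188, 9216]
Period 2:
Births: 3932 * 0.086 = 338
Band 2: 1204 * 0.974 = 1173
Band 3: 11688 * 0.962 = 11244
Band 4: 8754 * 0.973 = 8518
Band 5: 3932 * 0.942 = 3704
Band 6: 13188 * 0.968 + 9216 * 0.681 = 12766 + 6276 = 19042
Net migration: Band 4 + 40 → 8558
End of period: [338, 1173, 11244, 8558, 3704, 19042]
Period 3:
Births: 8558 * 0.086 = 736
Band 2: 338 * 0.974 = 329
Band 3: 1173 * 0.962 = 1128
Band 4: 11244 * 0.973 = 10940
Band 5: 8558 * 0.942 = 8062
Band 6: 3704 * 0.968 + 19042 * 0.681 = 3585 + 12968 = 16553
Net migration: Band 4 + 40 → 10980
End of period: [736, 329, 1128, 10980, 8062, 16553]
Total after period 3: 736 + 329 + 1128 + 10980 + 8062 + 16553 = 37788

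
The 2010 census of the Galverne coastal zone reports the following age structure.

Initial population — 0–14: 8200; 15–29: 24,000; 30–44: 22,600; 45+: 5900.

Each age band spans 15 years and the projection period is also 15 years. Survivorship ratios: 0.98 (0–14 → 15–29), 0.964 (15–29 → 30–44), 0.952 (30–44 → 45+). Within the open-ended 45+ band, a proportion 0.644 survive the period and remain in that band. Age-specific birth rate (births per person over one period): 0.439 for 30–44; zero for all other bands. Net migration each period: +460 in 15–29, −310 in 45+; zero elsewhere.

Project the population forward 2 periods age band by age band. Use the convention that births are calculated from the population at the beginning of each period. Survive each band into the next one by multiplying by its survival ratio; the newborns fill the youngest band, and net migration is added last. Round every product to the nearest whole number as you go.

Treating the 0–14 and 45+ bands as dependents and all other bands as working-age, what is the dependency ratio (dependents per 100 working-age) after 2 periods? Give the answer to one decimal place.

261.1

— Period 1 —
Births: 22600 × 0.439 = 9921
15–29: 8200 × 0.98 = 8036
30–44: 24000 × 0.964 = 23136
45+: 22600 × 0.952 + 5900 × 0.644 = 21515 + 3800 = 25315
Net migration: 15–29 + 460 → 8496; 45+ − 310 → 25005
→ [9921, 8496, 23136, 25005]
— Period 2 —
Births: 23136 × 0.439 = 10157
15–29: 9921 × 0.98 = 9723
30–44: 8496 × 0.964 = 8190
45+: 23136 × 0.952 + 25005 × 0.644 = 22025 + 16103 = 38128
Net migration: 15–29 + 460 → 10183; 45+ − 310 → 37818
→ [10157, 10183, 8190, 37818]
Dependents (band 0–14 + band 45+) = 10157 + 37818 = 47975; working-age = 18373; ratio = 47975/18373 × 100 = 261.1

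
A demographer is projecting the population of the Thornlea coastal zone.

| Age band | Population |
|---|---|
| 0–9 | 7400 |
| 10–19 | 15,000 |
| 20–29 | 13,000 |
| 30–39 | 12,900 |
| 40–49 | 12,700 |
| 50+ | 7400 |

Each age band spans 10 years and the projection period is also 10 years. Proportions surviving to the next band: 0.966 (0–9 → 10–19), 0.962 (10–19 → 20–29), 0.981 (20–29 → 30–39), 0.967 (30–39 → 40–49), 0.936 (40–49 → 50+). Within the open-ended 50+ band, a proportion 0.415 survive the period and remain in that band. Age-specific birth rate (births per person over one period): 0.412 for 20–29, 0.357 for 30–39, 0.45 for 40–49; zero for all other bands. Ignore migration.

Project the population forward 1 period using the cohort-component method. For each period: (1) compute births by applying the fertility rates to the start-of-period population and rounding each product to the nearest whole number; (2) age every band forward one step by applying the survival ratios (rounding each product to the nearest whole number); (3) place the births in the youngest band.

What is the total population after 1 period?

— Period 1 —
Births: 13000 × 0.412 = 5356, 12900 × 0.357 = 4605, 12700 × 0.45 = 5715 → total 15676
10–19: 7400 × 0.966 = 7148
20–29: 15000 × 0.962 = 14430
30–39: 13000 × 0.981 = 12753
40–49: 12900 × 0.967 = 12474
50+: 12700 × 0.936 + 7400 × 0.415 = 11887 + 3071 = 14958
→ [15676, 7148, 14430, 12753, 12474, 14958]
Total after period 1: 15676 + 7148 + 14430 + 12753 + 12474 + 14958 = 77439

77439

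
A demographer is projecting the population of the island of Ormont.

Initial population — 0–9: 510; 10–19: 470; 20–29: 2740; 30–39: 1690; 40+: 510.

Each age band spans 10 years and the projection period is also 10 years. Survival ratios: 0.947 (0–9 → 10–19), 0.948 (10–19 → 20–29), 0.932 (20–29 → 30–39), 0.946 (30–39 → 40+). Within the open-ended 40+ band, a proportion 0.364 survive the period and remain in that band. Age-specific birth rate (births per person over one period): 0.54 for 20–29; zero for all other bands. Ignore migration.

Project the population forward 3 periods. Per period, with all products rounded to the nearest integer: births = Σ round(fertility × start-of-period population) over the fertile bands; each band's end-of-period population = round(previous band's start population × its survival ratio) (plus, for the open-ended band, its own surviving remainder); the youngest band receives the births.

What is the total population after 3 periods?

(Groups numbered youngest = 1 to oldest = 5.)
[period 1]
Births: 2740 * 0.54 = 1480
Group 2: 510 * 0.947 = 483
Group 3: 470 * 0.948 = 446
Group 4: 2740 * 0.932 = 2554
Group 5: 1690 * 0.946 + 510 * 0.364 = 1599 + 186 = 1785
Giving 1480 / 483 / 446 / 2554 / 1785.
[period 2]
Births: 446 * 0.54 = 241
Group 2: 1480 * 0.947 = 1402
Group 3: 483 * 0.948 = 458
Group 4: 446 * 0.932 = 416
Group 5: 2554 * 0.946 + 1785 * 0.364 = 2416 + 650 = 3066
Giving 241 / 1402 / 458 / 416 / 3066.
[period 3]
Births: 458 * 0.54 = 247
Group 2: 241 * 0.947 = 228
Group 3: 1402 * 0.948 = 1329
Group 4: 458 * 0.932 = 427
Group 5: 416 * 0.946 + 3066 * 0.364 = 394 + 1116 = 1510
Giving 247 / 228 / 1329 / 427 / 1510.
Total after period 3: 247 + 228 + 1329 + 427 + 1510 = 3741

3741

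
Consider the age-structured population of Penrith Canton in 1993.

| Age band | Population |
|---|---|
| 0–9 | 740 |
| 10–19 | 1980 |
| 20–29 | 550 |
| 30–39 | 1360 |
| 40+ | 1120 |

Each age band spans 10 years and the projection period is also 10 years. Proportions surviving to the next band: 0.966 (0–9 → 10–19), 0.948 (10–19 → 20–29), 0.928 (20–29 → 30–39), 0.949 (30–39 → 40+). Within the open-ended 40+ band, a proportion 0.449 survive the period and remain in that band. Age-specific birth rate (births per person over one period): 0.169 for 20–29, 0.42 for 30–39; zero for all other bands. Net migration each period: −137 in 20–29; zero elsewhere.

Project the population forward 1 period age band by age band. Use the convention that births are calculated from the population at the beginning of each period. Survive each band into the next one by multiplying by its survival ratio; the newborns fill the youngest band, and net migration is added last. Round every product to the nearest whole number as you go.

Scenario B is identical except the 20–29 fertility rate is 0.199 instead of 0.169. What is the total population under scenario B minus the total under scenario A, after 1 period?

16

(Groups numbered youngest = 1 to oldest = 5.)
Period 1:
Births: 550 × 0.169 = 93, 1360 × 0.42 = 571 → 664
Group 2: 740 × 0.966 = 715
Group 3: 1980 × 0.948 = 1877
Group 4: 550 × 0.928 = 510
Group 5: 1360 × 0.949 + 1120 × 0.449 = 1291 + 503 = 1794
Net migration: Group 3 − 137 → 1740
Giving 664 / 715 / 1740 / 510 / 1794.
Scenario A total after 1 period: 5423
Scenario B projection —
Period 1:
Births: 550 × 0.199 = 109, 1360 × 0.42 = 571 → 680
Group 2: 740 × 0.966 = 715
Group 3: 1980 × 0.948 = 1877
Group 4: 550 × 0.928 = 510
Group 5: 1360 × 0.949 + 1120 × 0.449 = 1291 + 503 = 1794
Net migration: Group 3 − 137 → 1740
Giving 680 / 715 / 1740 / 510 / 1794.
Scenario B total after 1 period: 5439
Difference B − A = 5439 − 5423 = 16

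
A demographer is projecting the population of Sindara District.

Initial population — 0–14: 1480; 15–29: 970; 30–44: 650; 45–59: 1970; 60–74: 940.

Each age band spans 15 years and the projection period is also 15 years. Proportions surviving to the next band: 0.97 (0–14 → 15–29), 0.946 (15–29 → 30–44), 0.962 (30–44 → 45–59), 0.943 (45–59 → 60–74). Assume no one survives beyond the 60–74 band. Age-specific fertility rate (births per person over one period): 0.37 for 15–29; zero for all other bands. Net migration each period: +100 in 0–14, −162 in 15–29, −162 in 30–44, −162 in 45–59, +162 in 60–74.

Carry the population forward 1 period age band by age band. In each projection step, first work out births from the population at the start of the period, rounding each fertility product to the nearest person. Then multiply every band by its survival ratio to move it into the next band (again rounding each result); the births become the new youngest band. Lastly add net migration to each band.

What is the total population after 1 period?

Numbering the bands 1..5 from youngest to oldest:
After projecting period 1:
Births: 970 * 0.37 = 359
Band 2: 1480 * 0.97 = 1436
Band 3: 970 * 0.946 = 918
Band 4: 650 * 0.962 = 625
Band 5: 1970 * 0.943 = 1858
Net migration: Band 1 + 100 → 459; Band 2 − 162 → 1274; Band 3 − 162 → 756; Band 4 − 162 → 463; Band 5 + 162 → 2020
End of period: [459, 1274, 756, 463, 2020]
Total after period 1: 459 + 1274 + 756 + 463 + 2020 = 4972

4972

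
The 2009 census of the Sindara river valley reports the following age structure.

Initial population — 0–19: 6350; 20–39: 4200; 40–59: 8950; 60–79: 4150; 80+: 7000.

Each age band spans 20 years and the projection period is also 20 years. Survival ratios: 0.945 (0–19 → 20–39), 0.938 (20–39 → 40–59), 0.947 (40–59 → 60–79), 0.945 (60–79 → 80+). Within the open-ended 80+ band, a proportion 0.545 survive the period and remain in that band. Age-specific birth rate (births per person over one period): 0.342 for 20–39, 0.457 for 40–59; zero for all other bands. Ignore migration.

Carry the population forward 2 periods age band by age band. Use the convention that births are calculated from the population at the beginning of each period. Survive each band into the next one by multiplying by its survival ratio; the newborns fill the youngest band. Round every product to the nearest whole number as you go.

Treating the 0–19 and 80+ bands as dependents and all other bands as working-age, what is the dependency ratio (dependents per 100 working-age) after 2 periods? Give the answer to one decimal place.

110.3

Numbering the groups 1..5 from youngest to oldest:
After projecting period 1:
Births: 4200 * 0.342 = 1436, 8950 * 0.457 = 4090 → total 5526
Group 2: 6350 * 0.945 = 6001
Group 3: 4200 * 0.938 = 3940
Group 4: 8950 * 0.947 = 8476
Group 5: 4150 * 0.945 + 7000 * 0.545 = 3922 + 3815 = 7737
Population now: 0–19=5526, 20–39=6001, 40–59=3940, 60–79=8476, 80+=7737
After projecting period 2:
Births: 6001 * 0.342 = 2052, 3940 * 0.457 = 1801 → total 3853
Group 2: 5526 * 0.945 = 5222
Group 3: 6001 * 0.938 = 5629
Group 4: 3940 * 0.947 = 3731
Group 5: 8476 * 0.945 + 7737 * 0.545 = 8010 + 4217 = 12227
Population now: 0–19=3853, 20–39=5222, 40–59=5629, 60–79=3731, 80+=12227
Dependents (band 0–19 + band 80+) = 3853 + 12227 = 16080; working-age = 14582; ratio = 16080/14582 × 100 = 110.3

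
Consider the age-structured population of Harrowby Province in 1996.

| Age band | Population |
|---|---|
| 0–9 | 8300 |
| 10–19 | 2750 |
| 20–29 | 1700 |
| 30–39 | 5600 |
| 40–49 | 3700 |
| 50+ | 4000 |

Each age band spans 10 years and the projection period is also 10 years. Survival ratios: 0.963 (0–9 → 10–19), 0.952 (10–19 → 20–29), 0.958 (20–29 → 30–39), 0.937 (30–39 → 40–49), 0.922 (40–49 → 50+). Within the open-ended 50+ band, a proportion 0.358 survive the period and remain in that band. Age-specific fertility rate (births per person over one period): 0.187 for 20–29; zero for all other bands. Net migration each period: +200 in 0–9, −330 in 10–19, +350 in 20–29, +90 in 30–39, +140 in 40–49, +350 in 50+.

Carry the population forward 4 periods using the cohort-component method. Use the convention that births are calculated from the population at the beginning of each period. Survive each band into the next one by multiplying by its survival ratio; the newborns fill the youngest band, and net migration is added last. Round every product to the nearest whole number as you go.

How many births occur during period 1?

318

Numbering the groups 1..6 from youngest to oldest:
Period 1.
Births: 1700 * 0.187 = 318
Group 2: 8300 * 0.963 = 7993
Group 3: 2750 * 0.952 = 2618
Group 4: 1700 * 0.958 = 1629
Group 5: 5600 * 0.937 = 5247
Group 6: 3700 * 0.922 + 4000 * 0.358 = 3411 + 1432 = 4843
Net migration: Group 1 + 200 → 518; Group 2 − 330 → 7663; Group 3 + 350 → 2968; Group 4 + 90 → 1719; Group 5 + 140 → 5387; Group 6 + 350 → 5193
End of period: [518, 7663, 2968, 1719, 5387, 5193]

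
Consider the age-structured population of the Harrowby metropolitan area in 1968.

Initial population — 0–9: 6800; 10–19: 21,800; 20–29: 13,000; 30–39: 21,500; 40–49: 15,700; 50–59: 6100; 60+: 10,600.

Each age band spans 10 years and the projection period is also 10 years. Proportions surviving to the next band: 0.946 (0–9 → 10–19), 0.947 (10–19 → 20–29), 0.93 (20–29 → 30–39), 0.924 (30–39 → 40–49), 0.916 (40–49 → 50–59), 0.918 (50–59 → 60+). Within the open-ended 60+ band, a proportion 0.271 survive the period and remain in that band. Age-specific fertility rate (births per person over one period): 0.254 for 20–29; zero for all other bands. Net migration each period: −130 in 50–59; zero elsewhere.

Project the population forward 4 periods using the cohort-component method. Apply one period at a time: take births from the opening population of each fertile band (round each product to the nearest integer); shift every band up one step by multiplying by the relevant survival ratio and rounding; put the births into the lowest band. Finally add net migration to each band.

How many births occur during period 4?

751

Period 1.
Births: 13000 * 0.254 = 3302
10–19: 6800 * 0.946 = 6433
20–29: 21800 * 0.947 = 20645
30–39: 13000 * 0.93 = 12090
40–49: 21500 * 0.924 = 19866
50–59: 15700 * 0.916 = 14381
60+: 6100 * 0.918 + 10600 * 0.271 = 5600 + 2873 = 8473
Net migration: 50–59 − 130 → 14251
→ [3302, 6433, 20645, 12090, 19866, 14251, 8473]
Period 2.
Births: 20645 * 0.254 = 5244
10–19: 3302 * 0.946 = 3124
20–29: 6433 * 0.947 = 6092
30–39: 20645 * 0.93 = 19200
40–49: 12090 * 0.924 = 11171
50–59: 19866 * 0.916 = 18197
60+: 14251 * 0.918 + 8473 * 0.271 = 13082 + 2296 = 15378
Net migration: 50–59 − 130 → 18067
→ [5244, 3124, 6092, 19200, 11171, 18067, 15378]
Period 3.
Births: 6092 * 0.254 = 1547
10–19: 5244 * 0.946 = 4961
20–29: 3124 * 0.947 = 2958
30–39: 6092 * 0.93 = 5666
40–49: 19200 * 0.924 = 17741
50–59: 11171 * 0.916 = 10233
60+: 18067 * 0.918 + 15378 * 0.271 = 16586 + 4167 = 20753
Net migration: 50–59 − 130 → 10103
→ [1547, 4961, 2958, 5666, 17741, 10103, 20753]
Period 4.
Births: 2958 * 0.254 = 751
10–19: 1547 * 0.946 = 1463
20–29: 4961 * 0.947 = 4698
30–39: 2958 * 0.93 = 2751
40–49: 5666 * 0.924 = 5235
50–59: 17741 * 0.916 = 16251
60+: 10103 * 0.918 + 20753 * 0.271 = 9275 + 5624 = 14899
Net migration: 50–59 − 130 → 16121
→ [751, 1463, 4698, 2751, 5235, 16121, 14899]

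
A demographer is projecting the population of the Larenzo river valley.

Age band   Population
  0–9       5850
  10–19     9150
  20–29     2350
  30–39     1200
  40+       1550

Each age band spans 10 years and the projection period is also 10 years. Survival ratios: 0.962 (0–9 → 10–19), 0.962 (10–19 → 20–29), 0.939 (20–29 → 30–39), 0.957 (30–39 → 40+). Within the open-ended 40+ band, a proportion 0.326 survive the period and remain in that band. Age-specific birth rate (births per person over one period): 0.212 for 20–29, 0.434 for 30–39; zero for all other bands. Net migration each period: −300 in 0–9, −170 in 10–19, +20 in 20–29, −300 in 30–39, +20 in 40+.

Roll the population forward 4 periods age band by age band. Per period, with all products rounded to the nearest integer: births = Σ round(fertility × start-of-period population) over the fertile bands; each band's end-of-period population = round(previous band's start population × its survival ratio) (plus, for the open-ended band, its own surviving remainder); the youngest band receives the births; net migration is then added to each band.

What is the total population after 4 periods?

— Period 1 —
Births: 2350 × 0.212 = 498 ; 1200 × 0.434 = 521 → 1019
10–19: 5850 × 0.962 = 5628
20–29: 9150 × 0.962 = 8802
30–39: 2350 × 0.939 = 2207
40+: 1200 × 0.957 + 1550 × 0.326 = 1148 + 505 = 1653
Net migration: 0–9 − 300 → 719; 10–19 − 170 → 5458; 20–29 + 20 → 8822; 30–39 − 300 → 1907; 40+ + 20 → 1673
End of period: [719, 5458, 8822, 1907, 1673]
— Period 2 —
Births: 8822 × 0.212 = 1870 ; 1907 × 0.434 = 828 → 2698
10–19: 719 × 0.962 = 692
20–29: 5458 × 0.962 = 5251
30–39: 8822 × 0.939 = 8284
40+: 1907 × 0.957 + 1673 × 0.326 = 1825 + 545 = 2370
Net migration: 0–9 − 300 → 2398; 10–19 − 170 → 522; 20–29 + 20 → 5271; 30–39 − 300 → 7984; 40+ + 20 → 2390
End of period: [2398, 522, 5271, 7984, 2390]
— Period 3 —
Births: 5271 × 0.212 = 1117 ; 7984 × 0.434 = 3465 → 4582
10–19: 2398 × 0.962 = 2307
20–29: 522 × 0.962 = 502
30–39: 5271 × 0.939 = 4949
40+: 7984 × 0.957 + 2390 × 0.326 = 7641 + 779 = 8420
Net migration: 0–9 − 300 → 4282; 10–19 − 170 → 2137; 20–29 + 20 → 522; 30–39 − 300 → 4649; 40+ + 20 → 8440
End of period: [4282, 2137, 522, 4649, 8440]
— Period 4 —
Births: 522 × 0.212 = 111 ; 4649 × 0.434 = 2018 → 2129
10–19: 4282 × 0.962 = 4119
20–29: 2137 × 0.962 = 2056
30–39: 522 × 0.939 = 490
40+: 4649 × 0.957 + 8440 × 0.326 = 4449 + 2751 = 7200
Net migration: 0–9 − 300 → 1829; 10–19 − 170 → 3949; 20–29 + 20 → 2076; 30–39 − 300 → 190; 40+ + 20 → 7220
End of period: [1829, 3949, 2076, 190, 7220]
Total after period 4: 1829 + 3949 + 2076 + 190 + 7220 = 15264

15264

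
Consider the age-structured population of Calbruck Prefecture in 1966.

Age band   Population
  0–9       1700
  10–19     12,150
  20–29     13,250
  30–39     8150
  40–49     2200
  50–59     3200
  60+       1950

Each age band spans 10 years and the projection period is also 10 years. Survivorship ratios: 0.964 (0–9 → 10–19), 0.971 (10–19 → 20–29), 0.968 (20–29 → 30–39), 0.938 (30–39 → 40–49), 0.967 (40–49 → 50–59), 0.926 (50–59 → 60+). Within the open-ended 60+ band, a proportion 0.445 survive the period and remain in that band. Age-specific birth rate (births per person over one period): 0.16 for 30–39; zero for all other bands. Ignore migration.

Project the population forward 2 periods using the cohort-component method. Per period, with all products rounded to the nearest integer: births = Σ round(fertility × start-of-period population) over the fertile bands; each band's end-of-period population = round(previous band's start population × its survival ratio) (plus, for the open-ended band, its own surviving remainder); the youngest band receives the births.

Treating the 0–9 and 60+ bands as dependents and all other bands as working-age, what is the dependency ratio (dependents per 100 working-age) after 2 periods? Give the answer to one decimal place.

— Period 1 —
Births: 8150 × 0.16 = 1304
10–19: 1700 × 0.964 = 1639
20–29: 12150 × 0.971 = 11798
30–39: 13250 × 0.968 = 12826
40–49: 8150 × 0.938 = 7645
50–59: 2200 × 0.967 = 2127
60+: 3200 × 0.926 + 1950 × 0.445 = 2963 + 868 = 3831
End of period: [1304, 1639, 11798, 12826, 7645, 2127, 3831]
— Period 2 —
Births: 12826 × 0.16 = 2052
10–19: 1304 × 0.964 = 1257
20–29: 1639 × 0.971 = 1591
30–39: 11798 × 0.968 = 11420
40–49: 12826 × 0.938 = 12031
50–59: 7645 × 0.967 = 7393
60+: 2127 × 0.926 + 3831 × 0.445 = 1970 + 1705 = 3675
End of period: [2052, 1257, 1591, 11420, 12031, 7393, 3675]
Dependents (band 0–9 + band 60+) = 2052 + 3675 = 5727; working-age = 33692; ratio = 5727/33692 × 100 = 17.0

17.0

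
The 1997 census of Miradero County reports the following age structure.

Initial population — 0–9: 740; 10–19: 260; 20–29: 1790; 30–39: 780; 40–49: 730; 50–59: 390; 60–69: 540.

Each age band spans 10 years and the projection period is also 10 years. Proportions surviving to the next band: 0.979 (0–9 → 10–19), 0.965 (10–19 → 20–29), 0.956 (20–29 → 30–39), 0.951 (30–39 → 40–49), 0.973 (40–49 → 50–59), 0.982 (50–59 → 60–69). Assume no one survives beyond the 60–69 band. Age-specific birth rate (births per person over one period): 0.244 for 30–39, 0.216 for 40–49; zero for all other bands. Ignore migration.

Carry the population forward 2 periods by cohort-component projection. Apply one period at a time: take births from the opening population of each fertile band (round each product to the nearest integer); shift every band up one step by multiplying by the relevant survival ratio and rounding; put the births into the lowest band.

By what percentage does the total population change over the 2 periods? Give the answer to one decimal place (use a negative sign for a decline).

(Bands numbered youngest = 1 to oldest = 7.)
Period 1:
Births: 780 * 0.244 = 190  |  730 * 0.216 = 158 ⇒ total 348
Band 2: 740 * 0.979 = 724
Band 3: 260 * 0.965 = 251
Band 4: 1790 * 0.956 = 1711
Band 5: 780 * 0.951 = 742
Band 6: 730 * 0.973 = 710
Band 7: 390 * 0.982 = 383
→ [348, 724, 251, 1711, 742, 710, 383]
Period 2:
Births: 1711 * 0.244 = 417  |  742 * 0.216 = 160 ⇒ total 577
Band 2: 348 * 0.979 = 341
Band 3: 724 * 0.965 = 699
Band 4: 251 * 0.956 = 240
Band 5: 1711 * 0.951 = 1627
Band 6: 742 * 0.973 = 722
Band 7: 710 * 0.982 = 697
→ [577, 341, 699, 240, 1627, 722, 697]
Total: 5230 → 4903; change = -327; percentage change = -6.3%

-6.3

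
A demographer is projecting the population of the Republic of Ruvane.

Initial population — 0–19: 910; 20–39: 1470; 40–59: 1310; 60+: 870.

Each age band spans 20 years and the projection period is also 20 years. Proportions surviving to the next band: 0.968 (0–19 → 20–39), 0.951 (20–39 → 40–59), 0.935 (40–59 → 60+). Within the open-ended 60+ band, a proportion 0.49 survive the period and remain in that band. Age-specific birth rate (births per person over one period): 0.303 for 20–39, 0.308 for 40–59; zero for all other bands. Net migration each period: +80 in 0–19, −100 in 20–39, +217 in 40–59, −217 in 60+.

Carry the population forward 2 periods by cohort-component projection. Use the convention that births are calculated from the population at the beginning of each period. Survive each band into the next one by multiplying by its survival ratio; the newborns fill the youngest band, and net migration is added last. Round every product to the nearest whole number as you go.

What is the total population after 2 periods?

4568

Call the bands 1 to 4, youngest first.
After projecting period 1:
Births: 1470 * 0.303 = 445 ; 1310 * 0.308 = 403 → total 848
Band 2: 910 * 0.968 = 881
Band 3: 1470 * 0.951 = 1398
Band 4: 1310 * 0.935 + 870 * 0.49 = 1225 + 426 = 1651
Net migration: Band 1 + 80 → 928; Band 2 − 100 → 781; Band 3 + 217 → 1615; Band 4 − 217 → 1434
Population now: 0–19=928, 20–39=781, 40–59=1615, 60+=1434
After projecting period 2:
Births: 781 * 0.303 = 237 ; 1615 * 0.308 = 497 → total 734
Band 2: 928 * 0.968 = 898
Band 3: 781 * 0.951 = 743
Band 4: 1615 * 0.935 + 1434 * 0.49 = 1510 + 703 = 2213
Net migration: Band 1 + 80 → 814; Band 2 − 100 → 798; Band 3 + 217 → 960; Band 4 − 217 → 1996
Population now: 0–19=814, 20–39=798, 40–59=960, 60+=1996
Total after period 2: 814 + 798 + 960 + 1996 = 4568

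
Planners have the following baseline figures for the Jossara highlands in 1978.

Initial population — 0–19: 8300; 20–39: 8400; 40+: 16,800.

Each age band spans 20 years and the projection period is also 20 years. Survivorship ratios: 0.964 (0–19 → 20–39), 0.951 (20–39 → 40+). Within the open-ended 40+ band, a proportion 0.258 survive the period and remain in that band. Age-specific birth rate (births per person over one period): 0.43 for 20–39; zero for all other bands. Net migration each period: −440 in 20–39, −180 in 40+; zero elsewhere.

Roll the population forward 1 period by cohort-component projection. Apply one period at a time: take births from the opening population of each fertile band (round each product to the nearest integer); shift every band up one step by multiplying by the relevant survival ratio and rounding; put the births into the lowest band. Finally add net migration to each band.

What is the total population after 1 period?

(Groups numbered youngest = 1 to oldest = 3.)
Period 1.
Births: 8400 * 0.43 = 3612
Group 2: 8300 * 0.964 = 8001
Group 3: 8400 * 0.951 + 16800 * 0.258 = 7988 + 4334 = 12322
Net migration: Group 2 − 440 → 7561; Group 3 − 180 → 12142
End of period: [3612, 7561, 12142]
Total after period 1: 3612 + 7561 + 12142 = 23315

23315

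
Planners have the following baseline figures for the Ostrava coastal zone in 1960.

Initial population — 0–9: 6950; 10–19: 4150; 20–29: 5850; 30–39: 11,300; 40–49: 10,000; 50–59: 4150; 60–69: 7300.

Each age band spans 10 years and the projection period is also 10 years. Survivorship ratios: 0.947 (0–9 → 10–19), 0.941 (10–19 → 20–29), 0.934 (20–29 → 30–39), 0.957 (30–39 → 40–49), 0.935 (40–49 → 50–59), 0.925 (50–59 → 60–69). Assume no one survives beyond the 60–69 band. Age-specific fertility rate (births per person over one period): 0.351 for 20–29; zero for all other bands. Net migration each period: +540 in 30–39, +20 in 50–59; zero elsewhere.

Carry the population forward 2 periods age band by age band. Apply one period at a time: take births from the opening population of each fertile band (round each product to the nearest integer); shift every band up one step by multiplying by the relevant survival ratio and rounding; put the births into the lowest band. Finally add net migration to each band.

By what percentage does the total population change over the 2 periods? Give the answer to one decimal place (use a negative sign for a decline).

(Bands numbered youngest = 1 to oldest = 7.)
Period 1.
Births: 5850 × 0.351 = 2053
Band 2: 6950 × 0.947 = 6582
Band 3: 4150 × 0.941 = 3905
Band 4: 5850 × 0.934 = 5464
Band 5: 11300 × 0.957 = 10814
Band 6: 10000 × 0.935 = 9350
Band 7: 4150 × 0.925 = 3839
Net migration: Band 4 + 540 → 6004; Band 6 + 20 → 9370
Population now: 0–9=2053, 10–19=6582, 20–29=3905, 30–39=6004, 40–49=10814, 50–59=9370, 60–69=3839
Period 2.
Births: 3905 × 0.351 = 1371
Band 2: 2053 × 0.947 = 1944
Band 3: 6582 × 0.941 = 6194
Band 4: 3905 × 0.934 = 3647
Band 5: 6004 × 0.957 = 5746
Band 6: 10814 × 0.935 = 10111
Band 7: 9370 × 0.925 = 8667
Net migration: Band 4 + 540 → 4187; Band 6 + 20 → 10131
Population now: 0–9=1371, 10–19=1944, 20–29=6194, 30–39=4187, 40–49=5746, 50–59=10131, 60–69=8667
Total: 49700 → 38240; change = -11460; percentage change = -23.1%

-23.1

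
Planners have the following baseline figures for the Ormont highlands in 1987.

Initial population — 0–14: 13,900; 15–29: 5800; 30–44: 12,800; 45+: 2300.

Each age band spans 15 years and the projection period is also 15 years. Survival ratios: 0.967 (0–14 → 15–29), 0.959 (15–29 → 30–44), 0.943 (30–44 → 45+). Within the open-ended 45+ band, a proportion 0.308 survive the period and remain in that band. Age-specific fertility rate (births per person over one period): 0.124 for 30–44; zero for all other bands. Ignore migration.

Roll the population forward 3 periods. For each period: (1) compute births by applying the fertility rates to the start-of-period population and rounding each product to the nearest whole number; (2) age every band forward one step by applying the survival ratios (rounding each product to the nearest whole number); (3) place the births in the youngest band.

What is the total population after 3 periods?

18720

Let group 1 be 0–14 through group 4 = 45+.
[period 1]
Births: 12800 × 0.124 = 1587
Group 2: 13900 × 0.967 = 13441
Group 3: 5800 × 0.959 = 5562
Group 4: 12800 × 0.943 + 2300 × 0.308 = 12070 + 708 = 12778
→ [1587, 13441, 5562, 12778]
[period 2]
Births: 5562 × 0.124 = 690
Group 2: 1587 × 0.967 = 1535
Group 3: 13441 × 0.959 = 12890
Group 4: 5562 × 0.943 + 12778 × 0.308 = 5245 + 3936 = 9181
→ [690, 1535, 12890, 9181]
[period 3]
Births: 12890 × 0.124 = 1598
Group 2: 690 × 0.967 = 667
Group 3: 1535 × 0.959 = 1472
Group 4: 12890 × 0.943 + 9181 × 0.308 = 12155 + 2828 = 14983
→ [1598, 667, 1472, 14983]
Total after period 3: 1598 + 667 + 1472 + 14983 = 18720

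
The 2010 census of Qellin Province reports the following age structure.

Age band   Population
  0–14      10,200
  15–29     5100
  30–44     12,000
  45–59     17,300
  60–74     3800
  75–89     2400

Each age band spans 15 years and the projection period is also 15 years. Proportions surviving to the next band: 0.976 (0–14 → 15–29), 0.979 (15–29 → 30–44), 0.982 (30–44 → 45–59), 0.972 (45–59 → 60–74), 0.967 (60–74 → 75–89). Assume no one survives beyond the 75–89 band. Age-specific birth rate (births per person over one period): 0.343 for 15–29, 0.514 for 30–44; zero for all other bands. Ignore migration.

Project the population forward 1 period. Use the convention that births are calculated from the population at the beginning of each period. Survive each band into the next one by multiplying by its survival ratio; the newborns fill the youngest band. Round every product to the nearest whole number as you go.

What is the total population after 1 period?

After projecting period 1:
Births: 5100 × 0.343 = 1749, 12000 × 0.514 = 6168 ⇒ total 7917
15–29: 10200 × 0.976 = 9955
30–44: 5100 × 0.979 = 4993
45–59: 12000 × 0.982 = 11784
60–74: 17300 × 0.972 = 16816
75–89: 3800 × 0.967 = 3675
Giving 7917 / 9955 / 4993 / 11784 / 16816 / 3675.
Total after period 1: 7917 + 9955 + 4993 + 11784 + 16816 + 3675 = 55140

55140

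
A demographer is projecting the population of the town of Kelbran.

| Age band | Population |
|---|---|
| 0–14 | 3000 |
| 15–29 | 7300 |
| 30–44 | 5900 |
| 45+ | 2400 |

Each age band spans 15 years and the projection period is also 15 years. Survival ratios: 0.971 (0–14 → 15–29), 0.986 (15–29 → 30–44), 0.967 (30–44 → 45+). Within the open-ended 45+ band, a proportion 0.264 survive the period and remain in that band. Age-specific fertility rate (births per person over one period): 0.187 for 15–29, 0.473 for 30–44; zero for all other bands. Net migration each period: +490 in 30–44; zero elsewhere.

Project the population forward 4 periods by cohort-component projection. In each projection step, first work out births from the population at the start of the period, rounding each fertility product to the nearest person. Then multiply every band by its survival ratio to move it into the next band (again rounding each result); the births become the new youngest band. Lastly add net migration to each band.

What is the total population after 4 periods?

Period 1:
Births: 7300 * 0.187 = 1365  |  5900 * 0.473 = 2791 ⇒ total 4156
15–29: 3000 * 0.971 = 2913
30–44: 7300 * 0.986 = 7198
45+: 5900 * 0.967 + 2400 * 0.264 = 5705 + 634 = 6339
Net migration: 30–44 + 490 → 7688
Giving 4156 / 2913 / 7688 / 6339.
Period 2:
Births: 2913 * 0.187 = 545  |  7688 * 0.473 = 3636 ⇒ total 4181
15–29: 4156 * 0.971 = 4035
30–44: 2913 * 0.986 = 2872
45+: 7688 * 0.967 + 6339 * 0.264 = 7434 + 1673 = 9107
Net migration: 30–44 + 490 → 3362
Giving 4181 / 4035 / 3362 / 9107.
Period 3:
Births: 4035 * 0.187 = 755  |  3362 * 0.473 = 1590 ⇒ total 2345
15–29: 4181 * 0.971 = 4060
30–44: 4035 * 0.986 = 3979
45+: 3362 * 0.967 + 9107 * 0.264 = 3251 + 2404 = 5655
Net migration: 30–44 + 490 → 4469
Giving 2345 / 4060 / 4469 / 5655.
Period 4:
Births: 4060 * 0.187 = 759  |  4469 * 0.473 = 2114 ⇒ total 2873
15–29: 2345 * 0.971 = 2277
30–44: 4060 * 0.986 = 4003
45+: 4469 * 0.967 + 5655 * 0.264 = 4322 + 1493 = 5815
Net migration: 30–44 + 490 → 4493
Giving 2873 / 2277 / 4493 / 5815.
Total after period 4: 2873 + 2277 + 4493 + 5815 = 15458

15458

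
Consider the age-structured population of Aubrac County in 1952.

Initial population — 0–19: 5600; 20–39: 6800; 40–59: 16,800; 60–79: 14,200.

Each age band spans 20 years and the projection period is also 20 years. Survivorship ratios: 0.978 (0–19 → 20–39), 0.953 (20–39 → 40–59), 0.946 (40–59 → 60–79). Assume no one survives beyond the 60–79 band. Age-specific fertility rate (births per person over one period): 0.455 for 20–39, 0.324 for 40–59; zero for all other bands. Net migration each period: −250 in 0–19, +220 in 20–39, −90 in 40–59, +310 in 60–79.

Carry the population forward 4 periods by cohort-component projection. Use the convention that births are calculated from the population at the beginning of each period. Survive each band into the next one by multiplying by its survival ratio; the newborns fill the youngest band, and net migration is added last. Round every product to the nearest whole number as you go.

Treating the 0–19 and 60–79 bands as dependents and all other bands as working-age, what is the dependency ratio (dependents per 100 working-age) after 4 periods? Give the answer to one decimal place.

125.8

[period 1]
Births: 6800 × 0.455 = 3094  |  16800 × 0.324 = 5443 ⇒ total 8537
20–39: 5600 × 0.978 = 5477
40–59: 6800 × 0.953 = 6480
60–79: 16800 × 0.946 = 15893
Net migration: 0–19 − 250 → 8287; 20–39 + 220 → 5697; 40–59 − 90 → 6390; 60–79 + 310 → 16203
→ [8287, 5697, 6390, 16203]
[period 2]
Births: 5697 × 0.455 = 2592  |  6390 × 0.324 = 2070 ⇒ total 4662
20–39: 8287 × 0.978 = 8105
40–59: 5697 × 0.953 = 5429
60–79: 6390 × 0.946 = 6045
Net migration: 0–19 − 250 → 4412; 20–39 + 220 → 8325; 40–59 − 90 → 5339; 60–79 + 310 → 6355
→ [4412, 8325, 5339, 6355]
[period 3]
Births: 8325 × 0.455 = 3788  |  5339 × 0.324 = 1730 ⇒ total 5518
20–39: 4412 × 0.978 = 4315
40–59: 8325 × 0.953 = 7934
60–79: 5339 × 0.946 = 5051
Net migration: 0–19 − 250 → 5268; 20–39 + 220 → 4535; 40–59 − 90 → 7844; 60–79 + 310 → 5361
→ [5268, 4535, 7844, 5361]
[period 4]
Births: 4535 × 0.455 = 2063  |  7844 × 0.324 = 2541 ⇒ total 4604
20–39: 5268 × 0.978 = 5152
40–59: 4535 × 0.953 = 4322
60–79: 7844 × 0.946 = 7420
Net migration: 0–19 − 250 → 4354; 20–39 + 220 → 5372; 40–59 − 90 → 4232; 60–79 + 310 → 7730
→ [4354, 5372, 4232, 7730]
Dependents (band 0–19 + band 60–79) = 4354 + 7730 = 12084; working-age = 9604; ratio = 12084/9604 × 100 = 125.8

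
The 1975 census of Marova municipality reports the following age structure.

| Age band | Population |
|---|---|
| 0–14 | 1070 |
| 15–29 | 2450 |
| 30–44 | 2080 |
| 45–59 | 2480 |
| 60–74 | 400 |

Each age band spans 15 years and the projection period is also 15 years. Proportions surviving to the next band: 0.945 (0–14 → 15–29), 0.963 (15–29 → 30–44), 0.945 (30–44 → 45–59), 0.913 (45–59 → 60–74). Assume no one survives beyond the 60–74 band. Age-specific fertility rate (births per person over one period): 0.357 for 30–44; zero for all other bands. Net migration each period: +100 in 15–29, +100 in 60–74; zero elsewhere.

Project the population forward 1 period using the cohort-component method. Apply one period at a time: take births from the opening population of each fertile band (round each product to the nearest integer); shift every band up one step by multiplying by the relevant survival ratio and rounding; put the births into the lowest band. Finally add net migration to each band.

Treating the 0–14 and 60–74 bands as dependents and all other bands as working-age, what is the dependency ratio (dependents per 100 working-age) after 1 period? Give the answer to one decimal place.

[period 1]
Births: 2080 × 0.357 = 743
15–29: 1070 × 0.945 = 1011
30–44: 2450 × 0.963 = 2359
45–59: 2080 × 0.945 = 1966
60–74: 2480 × 0.913 = 2264
Net migration: 15–29 + 100 → 1111; 60–74 + 100 → 2364
→ [743, 1111, 2359, 1966, 2364]
Dependents (band 0–14 + band 60–74) = 743 + 2364 = 3107; working-age = 5436; ratio = 3107/5436 × 100 = 57.2

57.2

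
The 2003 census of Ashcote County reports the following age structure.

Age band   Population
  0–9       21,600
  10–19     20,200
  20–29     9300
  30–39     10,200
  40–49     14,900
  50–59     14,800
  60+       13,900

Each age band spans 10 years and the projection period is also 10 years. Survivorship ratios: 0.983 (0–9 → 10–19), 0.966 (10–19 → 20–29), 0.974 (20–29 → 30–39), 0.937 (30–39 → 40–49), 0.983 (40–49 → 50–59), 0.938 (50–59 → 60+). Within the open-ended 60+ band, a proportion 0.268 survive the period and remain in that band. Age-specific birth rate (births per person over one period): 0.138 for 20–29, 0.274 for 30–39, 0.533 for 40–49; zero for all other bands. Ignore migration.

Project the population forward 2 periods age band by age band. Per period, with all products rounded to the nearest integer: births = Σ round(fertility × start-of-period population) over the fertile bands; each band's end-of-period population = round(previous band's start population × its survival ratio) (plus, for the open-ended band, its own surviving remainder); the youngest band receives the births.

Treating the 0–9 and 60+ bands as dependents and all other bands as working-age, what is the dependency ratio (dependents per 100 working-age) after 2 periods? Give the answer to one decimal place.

Period 1.
Births: 9300 * 0.138 = 1283, 10200 * 0.274 = 2795, 14900 * 0.533 = 7942 → 12020
10–19: 21600 * 0.983 = 21233
20–29: 20200 * 0.966 = 19513
30–39: 9300 * 0.974 = 9058
40–49: 10200 * 0.937 = 9557
50–59: 14900 * 0.983 = 14647
60+: 14800 * 0.938 + 13900 * 0.268 = 13882 + 3725 = 17607
Population now: 0–9=12020, 10–19=21233, 20–29=19513, 30–39=9058, 40–49=9557, 50–59=14647, 60+=17607
Period 2.
Births: 19513 * 0.138 = 2693, 9058 * 0.274 = 2482, 9557 * 0.533 = 5094 → 10269
10–19: 12020 * 0.983 = 11816
20–29: 21233 * 0.966 = 20511
30–39: 19513 * 0.974 = 19006
40–49: 9058 * 0.937 = 8487
50–59: 9557 * 0.983 = 9395
60+: 14647 * 0.938 + 17607 * 0.268 = 13739 + 4719 = 18458
Population now: 0–9=10269, 10–19=11816, 20–29=20511, 30–39=19006, 40–49=8487, 50–59=9395, 60+=18458
Dependents (band 0–9 + band 60+) = 10269 + 18458 = 28727; working-age = 69215; ratio = 28727/69215 × 100 = 41.5

41.5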